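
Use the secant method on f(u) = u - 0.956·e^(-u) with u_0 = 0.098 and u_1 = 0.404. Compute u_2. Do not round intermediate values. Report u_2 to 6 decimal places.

f(u_0) = -0.768756, f(u_1) = -0.234268
u_2 = 0.404000 - (-0.234268)·(0.404000 - 0.098000)/(-0.234268 - (-0.768756)) = 0.538121; f(u_2) = -0.020035

0.538121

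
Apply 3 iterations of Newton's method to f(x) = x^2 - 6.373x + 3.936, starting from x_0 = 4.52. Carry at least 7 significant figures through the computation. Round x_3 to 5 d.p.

f'(x) = 2x - 6.373
x_0 = 4.520000: f = -4.439560, f' = 2.667000 → x_1 = 4.520000 - (-4.439560)/(2.667000) = 6.184627
x_1 = 6.184627: f = 2.770983, f' = 5.996254 → x_2 = 6.184627 - (2.770983)/(5.996254) = 5.722508
x_2 = 5.722508: f = 0.213554, f' = 5.072016 → x_3 = 5.722508 - (0.213554)/(5.072016) = 5.680404

5.68040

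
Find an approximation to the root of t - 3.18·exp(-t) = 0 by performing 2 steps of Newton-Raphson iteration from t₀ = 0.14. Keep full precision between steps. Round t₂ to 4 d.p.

1.0642

f'(t) = 1 + 3.18·exp(-t)
t_0 = 0.140000: f = -2.624559, f' = 3.764559 → t_1 = 0.140000 - (-2.624559)/(3.764559) = 0.837176
t_1 = 0.837176: f = -0.539547, f' = 2.376722 → t_2 = 0.837176 - (-0.539547)/(2.376722) = 1.064189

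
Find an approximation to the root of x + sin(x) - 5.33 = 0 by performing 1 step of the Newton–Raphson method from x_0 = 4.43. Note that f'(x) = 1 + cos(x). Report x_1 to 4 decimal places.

x_0 = 4.430000: f = -1.860392, f' = 0.721349 → x_1 = 4.430000 - (-1.860392)/(0.721349) = 7.009046

7.0090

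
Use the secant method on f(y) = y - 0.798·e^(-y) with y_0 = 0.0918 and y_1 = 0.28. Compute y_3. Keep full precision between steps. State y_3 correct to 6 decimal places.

f(y_0) = -0.636205, f(y_1) = -0.323115
y_2 = 0.280000 - (-0.323115)·(0.280000 - 0.091800)/(-0.323115 - (-0.636205)) = 0.474226; f(y_2) = -0.022422
y_3 = 0.474226 - (-0.022422)·(0.474226 - 0.280000)/(-0.022422 - (-0.323115)) = 0.488709; f(y_3) = -0.000798

0.488709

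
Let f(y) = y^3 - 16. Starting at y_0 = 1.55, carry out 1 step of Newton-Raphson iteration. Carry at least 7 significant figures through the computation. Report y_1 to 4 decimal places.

f'(y) = 3y^2
y_0 = 1.550000: f = -12.276125, f' = 7.207500 → y_1 = 1.550000 - (-12.276125)/(7.207500) = 3.253243

3.2532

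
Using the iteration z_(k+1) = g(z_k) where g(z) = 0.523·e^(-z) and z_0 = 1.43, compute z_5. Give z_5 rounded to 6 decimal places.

z_1 = g(1.430000) = 0.125159
z_2 = g(0.125159) = 0.461473
z_3 = g(0.461473) = 0.329675
z_4 = g(0.329675) = 0.376119
z_5 = g(0.376119) = 0.359050

0.359050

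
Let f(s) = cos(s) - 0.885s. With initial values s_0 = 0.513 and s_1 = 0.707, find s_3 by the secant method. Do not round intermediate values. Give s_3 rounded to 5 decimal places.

f(s_0) = 0.417271, f(s_1) = 0.134619
s_2 = 0.707000 - (0.134619)·(0.707000 - 0.513000)/(0.134619 - (0.417271)) = 0.799397; f(s_2) = -0.010326
s_3 = 0.799397 - (-0.010326)·(0.799397 - 0.707000)/(-0.010326 - (0.134619)) = 0.792814; f(s_3) = 0.000203

0.79281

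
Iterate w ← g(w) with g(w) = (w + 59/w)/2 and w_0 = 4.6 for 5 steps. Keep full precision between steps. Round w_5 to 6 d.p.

w_1 = g(4.600000) = 8.713043
w_2 = g(8.713043) = 7.742250
w_3 = g(7.742250) = 7.681387
w_4 = g(7.681387) = 7.681146
w_5 = g(7.681146) = 7.681146

7.681146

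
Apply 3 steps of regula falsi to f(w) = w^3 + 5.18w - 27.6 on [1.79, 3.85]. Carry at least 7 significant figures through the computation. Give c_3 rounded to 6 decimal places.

2.427841

f(1.790000) = -12.592461, f(3.850000) = 49.409625
step 1: c = 2.208381, f(c) = -5.390438 < 0 → new bracket [2.208381, 3.850000]
step 2: c = 2.369859, f(c) = -2.014445 < 0 → new bracket [2.369859, 3.850000]
step 3: c = 2.427841, f(c) = -0.713084 < 0 → new bracket [2.427841, 3.850000]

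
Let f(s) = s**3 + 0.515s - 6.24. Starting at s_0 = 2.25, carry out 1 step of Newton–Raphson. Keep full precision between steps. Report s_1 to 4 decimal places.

1.8482

f'(s) = 3s**2 + 0.515
s_0 = 2.250000: f = 6.309375, f' = 15.702500 → s_1 = 2.250000 - (6.309375)/(15.702500) = 1.848193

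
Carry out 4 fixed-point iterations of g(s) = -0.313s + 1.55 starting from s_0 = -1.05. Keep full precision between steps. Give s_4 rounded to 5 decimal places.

s_1 = g(-1.050000) = 1.878650
s_2 = g(1.878650) = 0.961983
s_3 = g(0.961983) = 1.248899
s_4 = g(1.248899) = 1.159094

1.15909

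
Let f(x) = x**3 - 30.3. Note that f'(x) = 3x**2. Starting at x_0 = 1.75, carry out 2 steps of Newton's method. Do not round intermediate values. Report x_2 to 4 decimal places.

x_0 = 1.750000: f = -24.940625, f' = 9.187500 → x_1 = 1.750000 - (-24.940625)/(9.187500) = 4.464626
x_1 = 4.464626: f = 58.692869, f' = 59.798652 → x_2 = 4.464626 - (58.692869)/(59.798652) = 3.483118

3.4831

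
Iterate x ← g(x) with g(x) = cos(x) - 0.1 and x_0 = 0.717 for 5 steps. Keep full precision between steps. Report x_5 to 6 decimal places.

x_1 = g(0.717000) = 0.653780
x_2 = g(0.653780) = 0.693790
x_3 = g(0.693790) = 0.668828
x_4 = g(0.668828) = 0.684549
x_5 = g(0.684549) = 0.674704

0.674704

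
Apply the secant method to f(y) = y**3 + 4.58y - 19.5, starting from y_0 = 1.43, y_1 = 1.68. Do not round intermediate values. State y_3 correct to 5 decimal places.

Secant update: y_(k+1) = y_k − f(y_k)·(y_k − y_(k-1))/(f(y_k) − f(y_(k-1))).
f(y_0) = -10.026393, f(y_1) = -7.063968
y_2 = 1.680000 - (-7.063968)·(1.680000 - 1.430000)/(-7.063968 - (-10.026393)) = 2.276131; f(y_2) = 2.716787
y_3 = 2.276131 - (2.716787)·(2.276131 - 1.680000)/(2.716787 - (-7.063968)) = 2.110544; f(y_3) = -0.432507

2.11054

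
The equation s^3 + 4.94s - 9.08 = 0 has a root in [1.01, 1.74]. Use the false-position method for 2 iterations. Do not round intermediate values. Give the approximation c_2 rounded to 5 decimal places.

1.33792

False-position update: c = (a·f(b) − b·f(a))/(f(b) − f(a)); replace the endpoint whose sign matches f(c).
f(1.010000) = -3.060299, f(1.740000) = 4.783624
step 1: c = 1.294809, f(c) = -0.512859 < 0 → new bracket [1.294809, 1.740000]
step 2: c = 1.337917, f(c) = -0.075792 < 0 → new bracket [1.337917, 1.740000]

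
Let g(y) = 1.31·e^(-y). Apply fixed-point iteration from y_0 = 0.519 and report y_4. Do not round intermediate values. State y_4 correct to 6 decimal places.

y_1 = g(0.519000) = 0.779601
y_2 = g(0.779601) = 0.600751
y_3 = g(0.600751) = 0.718403
y_4 = g(0.718403) = 0.638664

0.638664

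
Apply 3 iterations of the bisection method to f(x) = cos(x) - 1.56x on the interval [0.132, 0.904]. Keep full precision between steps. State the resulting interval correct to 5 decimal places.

[0.51800, 0.61450]

f(0.132000) = 0.785381, f(0.904000) = -0.791768 (opposite signs)
step 1: m = 0.518000, f(m) = 0.060731 > 0 → root in [0.518000, 0.904000]
step 2: m = 0.711000, f(m) = -0.351450 < 0 → root in [0.518000, 0.711000]
step 3: m = 0.614500, f(m) = -0.141558 < 0 → root in [0.518000, 0.614500]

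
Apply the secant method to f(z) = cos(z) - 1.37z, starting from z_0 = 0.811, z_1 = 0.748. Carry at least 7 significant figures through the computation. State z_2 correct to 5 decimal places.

f(z_0) = -0.422296, f(z_1) = -0.291709
z_2 = 0.748000 - (-0.291709)·(0.748000 - 0.811000)/(-0.291709 - (-0.422296)) = 0.607269; f(z_2) = -0.010748

0.60727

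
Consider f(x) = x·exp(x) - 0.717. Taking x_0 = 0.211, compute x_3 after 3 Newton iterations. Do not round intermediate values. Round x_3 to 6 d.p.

f'(x) = (x + 1)·exp(x)
x_0 = 0.211000: f = -0.456433, f' = 1.495479 → x_1 = 0.211000 - (-0.456433)/(1.495479) = 0.516209
x_1 = 0.516209: f = 0.147992, f' = 2.540655 → x_2 = 0.516209 - (0.147992)/(2.540655) = 0.457959
x_2 = 0.457959: f = 0.006963, f' = 2.304807 → x_3 = 0.457959 - (0.006963)/(2.304807) = 0.454938

0.454938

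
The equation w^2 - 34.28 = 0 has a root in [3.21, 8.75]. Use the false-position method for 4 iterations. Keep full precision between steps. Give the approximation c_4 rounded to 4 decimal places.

False-position update: c = (a·f(b) − b·f(a))/(f(b) − f(a)); replace the endpoint whose sign matches f(c).
f(3.210000) = -23.975900, f(8.750000) = 42.282500
step 1: c = 5.214674, f(c) = -7.087176 < 0 → new bracket [5.214674, 8.750000]
step 2: c = 5.722181, f(c) = -1.536641 < 0 → new bracket [5.722181, 8.750000]
step 3: c = 5.828360, f(c) = -0.310217 < 0 → new bracket [5.828360, 8.750000]
step 4: c = 5.849640, f(c) = -0.061717 < 0 → new bracket [5.849640, 8.750000]

5.8496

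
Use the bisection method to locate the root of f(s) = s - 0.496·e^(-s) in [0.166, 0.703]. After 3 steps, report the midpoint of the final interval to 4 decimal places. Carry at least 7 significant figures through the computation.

f(0.166000) = -0.254135, f(0.703000) = 0.457432 (opposite signs)
step 1: m = 0.434500, f(m) = 0.113296 > 0 → root in [0.166000, 0.434500]
step 2: m = 0.300250, f(m) = -0.067104 < 0 → root in [0.300250, 0.434500]
step 3: m = 0.367375, f(m) = 0.023870 > 0 → root in [0.300250, 0.367375]
Midpoint of [0.300250, 0.367375] = 0.333813

0.3338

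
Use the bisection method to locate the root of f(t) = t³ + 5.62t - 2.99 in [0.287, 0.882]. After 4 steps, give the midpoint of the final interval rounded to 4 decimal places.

f(0.287000) = -1.353420, f(0.882000) = 2.652969 (opposite signs)
step 1: m = 0.584500, f(m) = 0.494579 > 0 → root in [0.287000, 0.584500]
step 2: m = 0.435750, f(m) = -0.458346 < 0 → root in [0.435750, 0.584500]
step 3: m = 0.510125, f(m) = 0.009651 > 0 → root in [0.435750, 0.510125]
step 4: m = 0.472937, f(m) = -0.226309 < 0 → root in [0.472937, 0.510125]
Midpoint of [0.472937, 0.510125] = 0.491531

0.4915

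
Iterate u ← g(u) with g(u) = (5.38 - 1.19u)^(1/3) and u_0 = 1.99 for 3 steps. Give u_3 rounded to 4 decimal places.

u_1 = g(1.990000) = 1.444154
u_2 = g(1.444154) = 1.541291
u_3 = g(1.541291) = 1.524898

1.5249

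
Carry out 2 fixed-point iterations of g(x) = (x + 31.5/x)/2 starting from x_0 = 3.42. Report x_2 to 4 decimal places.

x_1 = g(3.420000) = 6.315263
x_2 = g(6.315263) = 5.651589

5.6516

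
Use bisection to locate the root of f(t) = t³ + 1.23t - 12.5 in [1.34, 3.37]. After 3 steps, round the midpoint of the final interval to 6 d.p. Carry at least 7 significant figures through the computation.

f(1.340000) = -8.445696, f(3.370000) = 29.917853 (opposite signs)
step 1: m = 2.355000, f(m) = 3.457539 > 0 → root in [1.340000, 2.355000]
step 2: m = 1.847500, f(m) = -3.921584 < 0 → root in [1.847500, 2.355000]
step 3: m = 2.101250, f(m) = -0.637915 < 0 → root in [2.101250, 2.355000]
Midpoint of [2.101250, 2.355000] = 2.228125

2.228125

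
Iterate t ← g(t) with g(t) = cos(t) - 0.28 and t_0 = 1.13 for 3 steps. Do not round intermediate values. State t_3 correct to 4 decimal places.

0.4788

t_1 = g(1.130000) = 0.146660
t_2 = g(0.146660) = 0.709265
t_3 = g(0.709265) = 0.478841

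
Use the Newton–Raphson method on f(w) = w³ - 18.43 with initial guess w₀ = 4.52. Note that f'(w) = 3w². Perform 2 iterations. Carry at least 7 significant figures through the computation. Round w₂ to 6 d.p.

2.768713

w_0 = 4.520000: f = 73.915408, f' = 61.291200 → w_1 = 4.520000 - (73.915408)/(61.291200) = 3.314029
w_1 = 3.314029: f = 17.967280, f' = 32.948365 → w_2 = 3.314029 - (17.967280)/(32.948365) = 2.768713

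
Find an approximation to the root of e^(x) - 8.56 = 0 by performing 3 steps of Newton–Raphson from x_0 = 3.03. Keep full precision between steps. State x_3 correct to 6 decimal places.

f'(x) = e^(x)
x_0 = 3.030000: f = 12.137233, f' = 20.697233 → x_1 = 3.030000 - (12.137233)/(20.697233) = 2.443582
x_1 = 2.443582: f = 2.954209, f' = 11.514209 → x_2 = 2.443582 - (2.954209)/(11.514209) = 2.187011
x_2 = 2.187011: f = 0.348547, f' = 8.908547 → x_3 = 2.187011 - (0.348547)/(8.908547) = 2.147886

2.147886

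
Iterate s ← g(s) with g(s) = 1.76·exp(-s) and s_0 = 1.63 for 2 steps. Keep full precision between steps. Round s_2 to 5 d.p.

s_1 = g(1.630000) = 0.344836
s_2 = g(0.344836) = 1.246672

1.24667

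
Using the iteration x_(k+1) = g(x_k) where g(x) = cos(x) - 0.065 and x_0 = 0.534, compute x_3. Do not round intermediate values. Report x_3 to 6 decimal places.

0.740232

x_1 = g(0.534000) = 0.795778
x_2 = g(0.795778) = 0.634729
x_3 = g(0.634729) = 0.740232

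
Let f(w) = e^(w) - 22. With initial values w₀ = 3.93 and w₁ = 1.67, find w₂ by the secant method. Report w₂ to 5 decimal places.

Secant update: w_(k+1) = w_k − f(w_k)·(w_k − w_(k-1))/(f(w_k) − f(w_(k-1))).
f(w_0) = 28.906978, f(w_1) = -16.687832
w_2 = 1.670000 - (-16.687832)·(1.670000 - 3.930000)/(-16.687832 - (28.906978)) = 2.497167; f(w_2) = -9.851976

2.49717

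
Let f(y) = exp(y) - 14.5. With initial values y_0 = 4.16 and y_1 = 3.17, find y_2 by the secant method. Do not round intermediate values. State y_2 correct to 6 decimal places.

f(y_0) = 49.571523, f(y_1) = 9.307484
y_2 = 3.170000 - (9.307484)·(3.170000 - 4.160000)/(9.307484 - (49.571523)) = 2.941150; f(y_2) = 4.437619

2.941150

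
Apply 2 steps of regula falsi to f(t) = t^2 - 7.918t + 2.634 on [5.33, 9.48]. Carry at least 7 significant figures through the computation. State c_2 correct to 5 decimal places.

f(5.330000) = -11.160040, f(9.480000) = 17.441760
step 1: c = 6.949275, f(c) = -4.097939 < 0 → new bracket [6.949275, 9.480000]
step 2: c = 7.430746, f(c) = -0.986658 < 0 → new bracket [7.430746, 9.480000]

7.43075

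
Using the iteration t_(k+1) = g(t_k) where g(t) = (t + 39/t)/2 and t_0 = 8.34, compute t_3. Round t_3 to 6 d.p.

6.245000

t_1 = g(8.340000) = 6.508129
t_2 = g(6.508129) = 6.250317
t_3 = g(6.250317) = 6.245000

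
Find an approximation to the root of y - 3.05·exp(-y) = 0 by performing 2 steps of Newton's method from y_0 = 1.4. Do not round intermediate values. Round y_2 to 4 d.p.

Newton update: y ← y − f(y)/f'(y).
f'(y) = 1 + 3.05·exp(-y)
y_0 = 1.400000: f = 0.647879, f' = 1.752121 → y_1 = 1.400000 - (0.647879)/(1.752121) = 1.030231
y_1 = 1.030231: f = -0.058388, f' = 2.088619 → y_2 = 1.030231 - (-0.058388)/(2.088619) = 1.058187

1.0582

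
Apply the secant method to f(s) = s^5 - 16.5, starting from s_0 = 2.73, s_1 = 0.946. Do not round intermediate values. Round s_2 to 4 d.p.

1.1321

Secant update: s_(k+1) = s_k − f(s_k)·(s_k − s_(k-1))/(f(s_k) − f(s_(k-1))).
f(s_0) = 135.139811, f(s_1) = -15.742373
s_2 = 0.946000 - (-15.742373)·(0.946000 - 2.730000)/(-15.742373 - (135.139811)) = 1.132135; f(s_2) = -14.640097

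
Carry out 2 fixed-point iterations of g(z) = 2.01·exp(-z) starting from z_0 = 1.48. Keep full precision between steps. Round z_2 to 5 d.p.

1.27199

z_1 = g(1.480000) = 0.457552
z_2 = g(0.457552) = 1.271990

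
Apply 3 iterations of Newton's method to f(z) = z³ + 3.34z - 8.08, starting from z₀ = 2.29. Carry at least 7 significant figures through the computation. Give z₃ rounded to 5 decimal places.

f'(z) = 3z² + 3.34
z_0 = 2.290000: f = 11.577589, f' = 19.072300 → z_1 = 2.290000 - (11.577589)/(19.072300) = 1.682963
z_1 = 1.682963: f = 2.307863, f' = 11.837095 → z_2 = 1.682963 - (2.307863)/(11.837095) = 1.487994
z_2 = 1.487994: f = 0.184511, f' = 9.982383 → z_3 = 1.487994 - (0.184511)/(9.982383) = 1.469511

1.46951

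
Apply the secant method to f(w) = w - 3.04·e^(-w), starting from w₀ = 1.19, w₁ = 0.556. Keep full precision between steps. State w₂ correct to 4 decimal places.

f(w_0) = 0.265167, f(w_1) = -1.187435
w_2 = 0.556000 - (-1.187435)·(0.556000 - 1.190000)/(-1.187435 - (0.265167)) = 1.074266; f(w_2) = 0.035958

1.0743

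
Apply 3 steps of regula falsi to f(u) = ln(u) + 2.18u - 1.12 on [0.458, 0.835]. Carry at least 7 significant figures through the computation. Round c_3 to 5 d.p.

f(0.458000) = -0.902446, f(0.835000) = 0.519976
step 1: c = 0.697185, f(c) = 0.039159 > 0 → new bracket [0.458000, 0.697185]
step 2: c = 0.687238, f(c) = 0.003104 > 0 → new bracket [0.458000, 0.687238]
step 3: c = 0.686452, f(c) = 0.000247 > 0 → new bracket [0.458000, 0.686452]

0.68645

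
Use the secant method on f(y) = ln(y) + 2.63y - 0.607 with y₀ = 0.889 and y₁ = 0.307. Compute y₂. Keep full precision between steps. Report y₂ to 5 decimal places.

0.52700

f(y_0) = 1.613412, f(y_1) = -0.980498
y_2 = 0.307000 - (-0.980498)·(0.307000 - 0.889000)/(-0.980498 - (1.613412)) = 0.526996; f(y_2) = 0.138437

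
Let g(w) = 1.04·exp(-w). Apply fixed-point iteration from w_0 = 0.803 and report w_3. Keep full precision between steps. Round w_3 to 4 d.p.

0.5415

w_1 = g(0.803000) = 0.465902
w_2 = g(0.465902) = 0.652671
w_3 = g(0.652671) = 0.541479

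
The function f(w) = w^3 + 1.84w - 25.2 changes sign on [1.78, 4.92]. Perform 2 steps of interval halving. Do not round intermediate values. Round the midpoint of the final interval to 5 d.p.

f(1.780000) = -16.285048, f(4.920000) = 102.948288 (opposite signs)
step 1: m = 3.350000, f(m) = 18.559375 > 0 → root in [1.780000, 3.350000]
step 2: m = 2.565000, f(m) = -3.604688 < 0 → root in [2.565000, 3.350000]
Midpoint of [2.565000, 3.350000] = 2.957500

2.95750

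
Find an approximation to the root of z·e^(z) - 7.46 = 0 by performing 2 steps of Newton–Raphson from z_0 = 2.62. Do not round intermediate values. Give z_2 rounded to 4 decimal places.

1.6910

f'(z) = (z + 1)·e^(z)
z_0 = 2.620000: f = 28.527596, f' = 49.723319 → z_1 = 2.620000 - (28.527596)/(49.723319) = 2.046273
z_1 = 2.046273: f = 8.376122, f' = 23.575128 → z_2 = 2.046273 - (8.376122)/(23.575128) = 1.690978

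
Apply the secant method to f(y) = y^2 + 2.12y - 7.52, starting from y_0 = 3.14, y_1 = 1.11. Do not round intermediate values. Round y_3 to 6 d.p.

1.903656

Secant update: y_(k+1) = y_k − f(y_k)·(y_k − y_(k-1))/(f(y_k) − f(y_(k-1))).
f(y_0) = 8.996400, f(y_1) = -3.934700
y_2 = 1.110000 - (-3.934700)·(1.110000 - 3.140000)/(-3.934700 - (8.996400)) = 1.727692; f(y_2) = -0.872372
y_3 = 1.727692 - (-0.872372)·(1.727692 - 1.110000)/(-0.872372 - (-3.934700)) = 1.903656; f(y_3) = 0.139654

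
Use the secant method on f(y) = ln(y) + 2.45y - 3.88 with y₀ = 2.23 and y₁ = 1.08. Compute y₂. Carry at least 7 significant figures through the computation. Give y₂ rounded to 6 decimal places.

1.455605

Secant update: y_(k+1) = y_k − f(y_k)·(y_k − y_(k-1))/(f(y_k) − f(y_(k-1))).
f(y_0) = 2.385502, f(y_1) = -1.157039
y_2 = 1.080000 - (-1.157039)·(1.080000 - 2.230000)/(-1.157039 - (2.385502)) = 1.455605; f(y_2) = 0.061653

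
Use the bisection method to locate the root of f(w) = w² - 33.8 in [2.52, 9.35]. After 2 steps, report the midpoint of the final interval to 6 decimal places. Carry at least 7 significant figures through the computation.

f(2.520000) = -27.449600, f(9.350000) = 53.622500 (opposite signs)
step 1: m = 5.935000, f(m) = 1.424225 > 0 → root in [2.520000, 5.935000]
step 2: m = 4.227500, f(m) = -15.928244 < 0 → root in [4.227500, 5.935000]
Midpoint of [4.227500, 5.935000] = 5.081250

5.081250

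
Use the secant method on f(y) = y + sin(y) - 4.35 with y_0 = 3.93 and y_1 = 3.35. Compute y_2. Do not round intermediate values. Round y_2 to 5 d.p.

Secant update: y_(k+1) = y_k − f(y_k)·(y_k − y_(k-1))/(f(y_k) − f(y_(k-1))).
f(y_0) = -1.129231, f(y_1) = -1.206902
y_2 = 3.350000 - (-1.206902)·(3.350000 - 3.930000)/(-1.206902 - (-1.129231)) = 12.362462; f(y_2) = 7.809963

12.36246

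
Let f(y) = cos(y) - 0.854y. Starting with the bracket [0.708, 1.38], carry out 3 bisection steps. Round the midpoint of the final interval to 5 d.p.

f(0.708000) = 0.155032, f(1.380000) = -0.988879 (opposite signs)
step 1: m = 1.044000, f(m) = -0.388809 < 0 → root in [0.708000, 1.044000]
step 2: m = 0.876000, f(m) = -0.107875 < 0 → root in [0.708000, 0.876000]
step 3: m = 0.792000, f(m) = 0.026055 > 0 → root in [0.792000, 0.876000]
Midpoint of [0.792000, 0.876000] = 0.834000

0.83400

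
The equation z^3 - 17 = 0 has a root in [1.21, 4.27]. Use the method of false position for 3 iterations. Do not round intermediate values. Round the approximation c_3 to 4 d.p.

False-position update: c = (a·f(b) − b·f(a))/(f(b) − f(a)); replace the endpoint whose sign matches f(c).
f(1.210000) = -15.228439, f(4.270000) = 60.854483
step 1: c = 1.822477, f(c) = -10.946786 < 0 → new bracket [1.822477, 4.270000]
step 2: c = 2.195625, f(c) = -6.415399 < 0 → new bracket [2.195625, 4.270000]
step 3: c = 2.393454, f(c) = -3.288805 < 0 → new bracket [2.393454, 4.270000]

2.3935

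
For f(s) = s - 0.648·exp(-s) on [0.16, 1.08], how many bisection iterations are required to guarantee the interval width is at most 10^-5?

17

Initial width b − a = 1.08 − 0.16 = 0.920000.
After n steps the width is (b−a)/2^n; need (b−a)/2^n ≤ 10^-5.
So n ≥ log₂(0.920000/10^-5) = log₂(92000.0000) ≈ 16.4893.
Hence n = 17.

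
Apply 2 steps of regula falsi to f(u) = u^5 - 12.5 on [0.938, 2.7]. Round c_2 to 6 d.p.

1.208644

False-position update: c = (a·f(b) − b·f(a))/(f(b) − f(a)); replace the endpoint whose sign matches f(c).
f(0.938000) = -11.773870, f(2.700000) = 130.989070
step 1: c = 1.083315, f(c) = -11.007985 < 0 → new bracket [1.083315, 2.700000]
step 2: c = 1.208644, f(c) = -9.920754 < 0 → new bracket [1.208644, 2.700000]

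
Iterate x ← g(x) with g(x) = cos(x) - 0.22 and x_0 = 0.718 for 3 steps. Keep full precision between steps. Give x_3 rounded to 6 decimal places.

x_1 = g(0.718000) = 0.533123
x_2 = g(0.533123) = 0.641224
x_3 = g(0.641224) = 0.581364

0.581364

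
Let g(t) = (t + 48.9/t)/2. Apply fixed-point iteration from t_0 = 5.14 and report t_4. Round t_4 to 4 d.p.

t_1 = g(5.140000) = 7.326809
t_2 = g(7.326809) = 7.000464
t_3 = g(7.000464) = 6.992858
t_4 = g(6.992858) = 6.992853

6.9929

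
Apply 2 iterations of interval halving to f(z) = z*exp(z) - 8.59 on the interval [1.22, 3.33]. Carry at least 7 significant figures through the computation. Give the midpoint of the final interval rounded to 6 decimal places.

f(1.220000) = -4.457631, f(3.330000) = 84.444678 (opposite signs)
step 1: m = 2.275000, f(m) = 13.541016 > 0 → root in [1.220000, 2.275000]
step 2: m = 1.747500, f(m) = 1.441059 > 0 → root in [1.220000, 1.747500]
Midpoint of [1.220000, 1.747500] = 1.483750

1.483750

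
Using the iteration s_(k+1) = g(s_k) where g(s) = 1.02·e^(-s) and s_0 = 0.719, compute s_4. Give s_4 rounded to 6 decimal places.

s_1 = g(0.719000) = 0.496984
s_2 = g(0.496984) = 0.620530
s_3 = g(0.620530) = 0.548413
s_4 = g(0.548413) = 0.589424

0.589424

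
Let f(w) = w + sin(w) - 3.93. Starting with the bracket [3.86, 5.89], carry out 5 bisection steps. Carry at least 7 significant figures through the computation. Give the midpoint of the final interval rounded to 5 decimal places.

4.90672

f(3.860000) = -0.728186, f(5.890000) = 1.576867 (opposite signs)
step 1: m = 4.875000, f(m) = -0.041808 < 0 → root in [4.875000, 5.890000]
step 2: m = 5.382500, f(m) = 0.668747 > 0 → root in [4.875000, 5.382500]
step 3: m = 5.128750, f(m) = 0.284183 > 0 → root in [4.875000, 5.128750]
step 4: m = 5.001875, f(m) = 0.113484 > 0 → root in [4.875000, 5.001875]
step 5: m = 4.938438, f(m) = 0.033878 > 0 → root in [4.875000, 4.938438]
Midpoint of [4.875000, 4.938438] = 4.906719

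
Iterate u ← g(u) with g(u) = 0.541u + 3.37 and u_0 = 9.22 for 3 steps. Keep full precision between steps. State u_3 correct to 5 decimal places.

7.63940

u_1 = g(9.220000) = 8.358020
u_2 = g(8.358020) = 7.891689
u_3 = g(7.891689) = 7.639404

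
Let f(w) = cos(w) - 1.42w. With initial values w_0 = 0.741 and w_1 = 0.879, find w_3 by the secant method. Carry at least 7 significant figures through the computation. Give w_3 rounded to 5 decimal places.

0.58695

Secant update: w_(k+1) = w_k − f(w_k)·(w_k − w_(k-1))/(f(w_k) − f(w_(k-1))).
f(w_0) = -0.314426, f(w_1) = -0.610258
w_2 = 0.879000 - (-0.610258)·(0.879000 - 0.741000)/(-0.610258 - (-0.314426)) = 0.594326; f(w_2) = -0.015418
w_3 = 0.594326 - (-0.015418)·(0.594326 - 0.879000)/(-0.015418 - (-0.610258)) = 0.586948; f(w_3) = -0.000831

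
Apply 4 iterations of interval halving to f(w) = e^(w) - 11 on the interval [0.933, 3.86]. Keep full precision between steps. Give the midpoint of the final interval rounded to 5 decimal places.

2.48797

f(0.933000) = -8.457876, f(3.860000) = 36.465351 (opposite signs)
step 1: m = 2.396500, f(m) = -0.015337 < 0 → root in [2.396500, 3.860000]
step 2: m = 3.128250, f(m) = 11.833985 > 0 → root in [2.396500, 3.128250]
step 3: m = 2.762375, f(m) = 4.837412 > 0 → root in [2.396500, 2.762375]
step 4: m = 2.579438, f(m) = 2.189717 > 0 → root in [2.396500, 2.579438]
Midpoint of [2.396500, 2.579438] = 2.487969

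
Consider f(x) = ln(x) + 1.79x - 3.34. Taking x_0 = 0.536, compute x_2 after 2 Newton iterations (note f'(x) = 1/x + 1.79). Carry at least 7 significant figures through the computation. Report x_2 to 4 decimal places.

1.5967

x_0 = 0.536000: f = -3.004181, f' = 3.655672 → x_1 = 0.536000 - (-3.004181)/(3.655672) = 1.357786
x_1 = 1.357786: f = -0.603707, f' = 2.526493 → x_2 = 1.357786 - (-0.603707)/(2.526493) = 1.596737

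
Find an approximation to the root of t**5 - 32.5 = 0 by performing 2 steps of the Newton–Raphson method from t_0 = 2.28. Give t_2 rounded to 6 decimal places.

f'(t) = 5t**4
t_0 = 2.280000: f = 29.113267, f' = 135.116813 → t_1 = 2.280000 - (29.113267)/(135.116813) = 2.064533
t_1 = 2.064533: f = 5.006690, f' = 90.835789 → t_2 = 2.064533 - (5.006690)/(90.835789) = 2.009415

2.009415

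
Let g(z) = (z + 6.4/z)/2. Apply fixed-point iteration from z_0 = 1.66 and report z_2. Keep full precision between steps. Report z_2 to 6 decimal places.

2.539238

z_1 = g(1.660000) = 2.757711
z_2 = g(2.757711) = 2.539238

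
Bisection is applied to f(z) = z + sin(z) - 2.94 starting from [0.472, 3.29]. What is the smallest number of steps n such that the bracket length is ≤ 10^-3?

Initial width b − a = 3.29 − 0.472 = 2.818000.
After n steps the width is (b−a)/2^n; need (b−a)/2^n ≤ 10^-3.
So n ≥ log₂(2.818000/10^-3) = log₂(2818.0000) ≈ 11.4605.
Hence n = 12.

12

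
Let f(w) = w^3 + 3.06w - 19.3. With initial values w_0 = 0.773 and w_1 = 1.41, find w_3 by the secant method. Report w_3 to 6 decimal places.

Secant update: w_(k+1) = w_k − f(w_k)·(w_k − w_(k-1))/(f(w_k) − f(w_(k-1))).
f(w_0) = -16.472730, f(w_1) = -12.182179
w_2 = 1.410000 - (-12.182179)·(1.410000 - 0.773000)/(-12.182179 - (-16.472730)) = 3.218637; f(w_2) = 23.892888
w_3 = 3.218637 - (23.892888)·(3.218637 - 1.410000)/(23.892888 - (-12.182179)) = 2.020758; f(w_3) = -4.864790

2.020758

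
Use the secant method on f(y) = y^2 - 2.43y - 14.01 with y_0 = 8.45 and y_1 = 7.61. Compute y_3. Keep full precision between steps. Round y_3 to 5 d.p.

5.28432

f(y_0) = 36.859000, f(y_1) = 25.409800
y_2 = 7.610000 - (25.409800)·(7.610000 - 8.450000)/(25.409800 - (36.859000)) = 5.745745; f(y_2) = 5.041422
y_3 = 5.745745 - (5.041422)·(5.745745 - 7.610000)/(5.041422 - (25.409800)) = 5.284319; f(y_3) = 1.073130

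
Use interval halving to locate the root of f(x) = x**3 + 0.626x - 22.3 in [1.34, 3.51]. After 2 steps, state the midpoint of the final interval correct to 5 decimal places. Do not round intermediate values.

f(1.340000) = -19.055056, f(3.510000) = 23.140811 (opposite signs)
step 1: m = 2.425000, f(m) = -6.521434 < 0 → root in [2.425000, 3.510000]
step 2: m = 2.967500, f(m) = 5.689627 > 0 → root in [2.425000, 2.967500]
Midpoint of [2.425000, 2.967500] = 2.696250

2.69625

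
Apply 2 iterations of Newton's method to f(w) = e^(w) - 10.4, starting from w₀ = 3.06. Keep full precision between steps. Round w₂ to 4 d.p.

Newton update: w ← w − f(w)/f'(w).
f'(w) = e^(w)
w_0 = 3.060000: f = 10.927557, f' = 21.327557 → w_1 = 3.060000 - (10.927557)/(21.327557) = 2.547632
w_1 = 2.547632: f = 2.376813, f' = 12.776813 → w_2 = 2.547632 - (2.376813)/(12.776813) = 2.361607

2.3616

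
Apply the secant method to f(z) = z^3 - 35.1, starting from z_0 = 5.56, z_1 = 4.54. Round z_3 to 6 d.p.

3.416317

Secant update: z_(k+1) = z_k − f(z_k)·(z_k − z_(k-1))/(f(z_k) − f(z_(k-1))).
f(z_0) = 136.779616, f(z_1) = 58.476664
z_2 = 4.540000 - (58.476664)·(4.540000 - 5.560000)/(58.476664 - (136.779616)) = 3.778264; f(z_2) = 18.835761
z_3 = 3.778264 - (18.835761)·(3.778264 - 4.540000)/(18.835761 - (58.476664)) = 3.416317; f(z_3) = 4.772606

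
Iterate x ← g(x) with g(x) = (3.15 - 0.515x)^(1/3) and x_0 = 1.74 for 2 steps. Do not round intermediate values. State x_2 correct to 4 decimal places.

1.3526

x_1 = g(1.740000) = 1.311127
x_2 = g(1.311127) = 1.352628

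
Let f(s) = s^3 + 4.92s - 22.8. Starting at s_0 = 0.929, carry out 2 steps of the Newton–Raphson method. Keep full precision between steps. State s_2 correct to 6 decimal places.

2.498233

f'(s) = 3s^2 + 4.92
s_0 = 0.929000: f = -17.427555, f' = 7.509123 → s_1 = 0.929000 - (-17.427555)/(7.509123) = 3.249851
s_1 = 3.249851: f = 27.512667, f' = 36.604593 → s_2 = 3.249851 - (27.512667)/(36.604593) = 2.498233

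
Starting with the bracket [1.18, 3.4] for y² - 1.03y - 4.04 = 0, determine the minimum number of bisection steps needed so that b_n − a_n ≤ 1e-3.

Initial width b − a = 3.4 − 1.18 = 2.220000.
After n steps the width is (b−a)/2^n; need (b−a)/2^n ≤ 1e-3.
So n ≥ log₂(2.220000/1e-3) = log₂(2220.0000) ≈ 11.1163.
Hence n = 12.

12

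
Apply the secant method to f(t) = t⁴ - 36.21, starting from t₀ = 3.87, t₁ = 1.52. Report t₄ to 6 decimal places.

2.226216

f(t_0) = 188.097534, f(t_1) = -30.872052
t_2 = 1.520000 - (-30.872052)·(1.520000 - 3.870000)/(-30.872052 - (188.097534)) = 1.851321; f(t_2) = -24.462990
t_3 = 1.851321 - (-24.462990)·(1.851321 - 1.520000)/(-24.462990 - (-30.872052)) = 3.115955; f(t_3) = 58.058069
t_4 = 3.115955 - (58.058069)·(3.115955 - 1.851321)/(58.058069 - (-24.462990)) = 2.226216; f(t_4) = -11.647681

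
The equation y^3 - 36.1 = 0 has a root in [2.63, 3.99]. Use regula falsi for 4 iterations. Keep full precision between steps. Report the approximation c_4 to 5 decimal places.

False-position update: c = (a·f(b) − b·f(a))/(f(b) − f(a)); replace the endpoint whose sign matches f(c).
f(2.630000) = -17.908553, f(3.990000) = 27.421199
step 1: c = 3.167299, f(c) = -4.326343 < 0 → new bracket [3.167299, 3.990000]
step 2: c = 3.279411, f(c) = -0.831447 < 0 → new bracket [3.279411, 3.990000]
step 3: c = 3.300323, f(c) = -0.152442 < 0 → new bracket [3.300323, 3.990000]
step 4: c = 3.304136, f(c) = -0.027706 < 0 → new bracket [3.304136, 3.990000]

3.30414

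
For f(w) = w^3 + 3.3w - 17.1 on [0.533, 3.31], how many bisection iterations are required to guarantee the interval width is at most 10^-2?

9

Initial width b − a = 3.31 − 0.533 = 2.777000.
After n steps the width is (b−a)/2^n; need (b−a)/2^n ≤ 10^-2.
So n ≥ log₂(2.777000/10^-2) = log₂(277.7000) ≈ 8.1174.
Hence n = 9.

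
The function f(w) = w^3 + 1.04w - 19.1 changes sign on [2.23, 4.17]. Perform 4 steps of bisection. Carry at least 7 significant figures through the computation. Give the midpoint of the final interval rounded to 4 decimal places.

2.5331

f(2.230000) = -5.691233, f(4.170000) = 57.748513 (opposite signs)
step 1: m = 3.200000, f(m) = 16.996000 > 0 → root in [2.230000, 3.200000]
step 2: m = 2.715000, f(m) = 3.736476 > 0 → root in [2.230000, 2.715000]
step 3: m = 2.472500, f(m) = -1.413574 < 0 → root in [2.472500, 2.715000]
step 4: m = 2.593750, f(m) = 1.047054 > 0 → root in [2.472500, 2.593750]
Midpoint of [2.472500, 2.593750] = 2.533125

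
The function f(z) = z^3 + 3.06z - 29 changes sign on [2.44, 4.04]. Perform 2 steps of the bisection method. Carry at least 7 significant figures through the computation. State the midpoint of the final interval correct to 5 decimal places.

2.64000

f(2.440000) = -7.006816, f(4.040000) = 49.301664 (opposite signs)
step 1: m = 3.240000, f(m) = 14.926624 > 0 → root in [2.440000, 3.240000]
step 2: m = 2.840000, f(m) = 2.596704 > 0 → root in [2.440000, 2.840000]
Midpoint of [2.440000, 2.840000] = 2.640000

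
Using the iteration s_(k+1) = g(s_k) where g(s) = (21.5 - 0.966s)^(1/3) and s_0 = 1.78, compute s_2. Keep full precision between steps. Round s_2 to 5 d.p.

2.66312

s_1 = g(1.780000) = 2.704452
s_2 = g(2.704452) = 2.663125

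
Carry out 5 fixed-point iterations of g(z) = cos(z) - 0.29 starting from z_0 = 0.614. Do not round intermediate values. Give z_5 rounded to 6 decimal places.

z_1 = g(0.614000) = 0.527350
z_2 = g(0.527350) = 0.574144
z_3 = g(0.574144) = 0.549658
z_4 = g(0.549658) = 0.562703
z_5 = g(0.562703) = 0.555816

0.555816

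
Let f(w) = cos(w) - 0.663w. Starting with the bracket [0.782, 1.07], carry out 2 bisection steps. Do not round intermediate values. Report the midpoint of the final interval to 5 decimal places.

0.89000

f(0.782000) = 0.191040, f(1.070000) = -0.229286 (opposite signs)
step 1: m = 0.926000, f(m) = -0.012902 < 0 → root in [0.782000, 0.926000]
step 2: m = 0.854000, f(m) = 0.090771 > 0 → root in [0.854000, 0.926000]
Midpoint of [0.854000, 0.926000] = 0.890000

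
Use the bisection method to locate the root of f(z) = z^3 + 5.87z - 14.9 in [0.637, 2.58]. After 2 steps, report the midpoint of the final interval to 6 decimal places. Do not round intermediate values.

1.851375

f(0.637000) = -10.902335, f(2.580000) = 17.418112 (opposite signs)
step 1: m = 1.608500, f(m) = -1.296478 < 0 → root in [1.608500, 2.580000]
step 2: m = 2.094250, f(m) = 6.578383 > 0 → root in [1.608500, 2.094250]
Midpoint of [1.608500, 2.094250] = 1.851375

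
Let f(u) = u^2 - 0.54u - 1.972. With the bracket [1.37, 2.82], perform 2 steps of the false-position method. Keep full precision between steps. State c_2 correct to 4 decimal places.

1.6708

f(1.370000) = -0.834900, f(2.820000) = 4.457600
step 1: c = 1.598740, f(c) = -0.279351 < 0 → new bracket [1.598740, 2.820000]
step 2: c = 1.670761, f(c) = -0.082769 < 0 → new bracket [1.670761, 2.820000]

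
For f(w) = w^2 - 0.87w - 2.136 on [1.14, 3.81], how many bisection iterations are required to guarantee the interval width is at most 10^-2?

9

Initial width b − a = 3.81 − 1.14 = 2.670000.
After n steps the width is (b−a)/2^n; need (b−a)/2^n ≤ 10^-2.
So n ≥ log₂(2.670000/10^-2) = log₂(267.0000) ≈ 8.0607.
Hence n = 9.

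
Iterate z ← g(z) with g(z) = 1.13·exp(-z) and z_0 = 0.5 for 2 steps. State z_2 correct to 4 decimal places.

z_1 = g(0.500000) = 0.685380
z_2 = g(0.685380) = 0.569406

0.5694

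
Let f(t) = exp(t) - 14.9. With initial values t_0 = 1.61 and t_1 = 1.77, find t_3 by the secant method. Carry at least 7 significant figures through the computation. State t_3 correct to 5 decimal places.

2.36778

Secant update: t_(k+1) = t_k − f(t_k)·(t_k − t_(k-1))/(f(t_k) − f(t_(k-1))).
f(t_0) = -9.897189, f(t_1) = -9.029147
t_2 = 1.770000 - (-9.029147)·(1.770000 - 1.610000)/(-9.029147 - (-9.897189)) = 3.434278; f(t_2) = 16.109017
t_3 = 3.434278 - (16.109017)·(3.434278 - 1.770000)/(16.109017 - (-9.029147)) = 2.367777; f(t_3) = -4.226364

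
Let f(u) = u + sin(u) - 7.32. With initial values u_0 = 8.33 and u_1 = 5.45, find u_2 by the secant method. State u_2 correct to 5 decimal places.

f(u_0) = 1.898827, f(u_1) = -2.610077
u_2 = 5.450000 - (-2.610077)·(5.450000 - 8.330000)/(-2.610077 - (1.898827)) = 7.117151; f(u_2) = 0.537753

7.11715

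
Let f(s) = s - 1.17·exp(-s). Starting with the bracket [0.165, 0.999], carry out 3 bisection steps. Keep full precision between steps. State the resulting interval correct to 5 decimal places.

[0.58200, 0.68625]

f(0.165000) = -0.827036, f(0.999000) = 0.568150 (opposite signs)
step 1: m = 0.582000, f(m) = -0.071772 < 0 → root in [0.582000, 0.999000]
step 2: m = 0.790500, f(m) = 0.259767 > 0 → root in [0.582000, 0.790500]
step 3: m = 0.686250, f(m) = 0.097201 > 0 → root in [0.582000, 0.686250]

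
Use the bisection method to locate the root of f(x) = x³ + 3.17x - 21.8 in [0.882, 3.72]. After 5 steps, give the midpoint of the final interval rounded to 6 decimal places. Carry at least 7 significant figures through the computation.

f(0.882000) = -18.317931, f(3.720000) = 41.471248 (opposite signs)
step 1: m = 2.301000, f(m) = -2.322953 < 0 → root in [2.301000, 3.720000]
step 2: m = 3.010500, f(m) = 15.027778 > 0 → root in [2.301000, 3.010500]
step 3: m = 2.655750, f(m) = 5.349754 > 0 → root in [2.301000, 2.655750]
step 4: m = 2.478375, f(m) = 1.279477 > 0 → root in [2.301000, 2.478375]
step 5: m = 2.389687, f(m) = -0.578126 < 0 → root in [2.389687, 2.478375]
Midpoint of [2.389687, 2.478375] = 2.434031

2.434031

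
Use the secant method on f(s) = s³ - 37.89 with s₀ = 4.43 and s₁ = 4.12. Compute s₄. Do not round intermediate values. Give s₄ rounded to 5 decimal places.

f(s_0) = 49.048307, f(s_1) = 32.044528
s_2 = 4.120000 - (32.044528)·(4.120000 - 4.430000)/(32.044528 - (49.048307)) = 3.535788; f(s_2) = 6.313721
s_3 = 3.535788 - (6.313721)·(3.535788 - 4.120000)/(6.313721 - (32.044528)) = 3.392437; f(s_3) = 1.152299
s_4 = 3.392437 - (1.152299)·(3.392437 - 3.535788)/(1.152299 - (6.313721)) = 3.360433; f(s_4) = 0.057740

3.36043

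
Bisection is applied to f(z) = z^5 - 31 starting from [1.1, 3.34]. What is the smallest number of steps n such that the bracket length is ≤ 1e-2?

8

Initial width b − a = 3.34 − 1.1 = 2.240000.
After n steps the width is (b−a)/2^n; need (b−a)/2^n ≤ 1e-2.
So n ≥ log₂(2.240000/1e-2) = log₂(224.0000) ≈ 7.8074.
Hence n = 8.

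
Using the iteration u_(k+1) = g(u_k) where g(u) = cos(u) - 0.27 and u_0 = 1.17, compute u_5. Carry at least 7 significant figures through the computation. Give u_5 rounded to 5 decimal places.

0.54561

u_1 = g(1.170000) = 0.120152
u_2 = g(0.120152) = 0.722790
u_3 = g(0.722790) = 0.479963
u_4 = g(0.479963) = 0.617012
u_5 = g(0.617012) = 0.545611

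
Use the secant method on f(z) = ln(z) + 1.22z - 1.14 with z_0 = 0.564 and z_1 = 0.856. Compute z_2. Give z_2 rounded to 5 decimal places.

0.95082

f(z_0) = -1.024621, f(z_1) = -0.251165
z_2 = 0.856000 - (-0.251165)·(0.856000 - 0.564000)/(-0.251165 - (-1.024621)) = 0.950821; f(z_2) = -0.030427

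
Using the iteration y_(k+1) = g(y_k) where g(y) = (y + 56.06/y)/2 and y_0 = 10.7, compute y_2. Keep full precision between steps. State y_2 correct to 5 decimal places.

y_1 = g(10.700000) = 7.969626
y_2 = g(7.969626) = 7.501917

7.50192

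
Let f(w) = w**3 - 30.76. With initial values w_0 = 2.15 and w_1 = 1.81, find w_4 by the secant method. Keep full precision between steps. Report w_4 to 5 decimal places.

f(w_0) = -20.821625, f(w_1) = -24.830259
w_2 = 1.810000 - (-24.830259)·(1.810000 - 2.150000)/(-24.830259 - (-20.821625)) = 3.916026; f(w_2) = 29.293283
w_3 = 3.916026 - (29.293283)·(3.916026 - 1.810000)/(29.293283 - (-24.830259)) = 2.776182; f(w_3) = -9.363455
w_4 = 2.776182 - (-9.363455)·(2.776182 - 3.916026)/(-9.363455 - (29.293283)) = 3.052275; f(w_4) = -2.323827

3.05228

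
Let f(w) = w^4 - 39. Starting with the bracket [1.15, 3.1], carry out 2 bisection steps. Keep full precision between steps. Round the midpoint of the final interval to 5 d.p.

2.36875

f(1.150000) = -37.250994, f(3.100000) = 53.352100 (opposite signs)
step 1: m = 2.125000, f(m) = -18.609131 < 0 → root in [2.125000, 3.100000]
step 2: m = 2.612500, f(m) = 7.582758 > 0 → root in [2.125000, 2.612500]
Midpoint of [2.125000, 2.612500] = 2.368750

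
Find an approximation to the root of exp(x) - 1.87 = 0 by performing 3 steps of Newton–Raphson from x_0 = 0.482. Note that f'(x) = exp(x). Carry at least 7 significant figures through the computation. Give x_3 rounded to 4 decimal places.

Newton update: x ← x − f(x)/f'(x).
x_0 = 0.482000: f = -0.250690, f' = 1.619310 → x_1 = 0.482000 - (-0.250690)/(1.619310) = 0.636813
x_1 = 0.636813: f = 0.020446, f' = 1.890446 → x_2 = 0.636813 - (0.020446)/(1.890446) = 0.625997
x_2 = 0.625997: f = 0.000110, f' = 1.870110 → x_3 = 0.625997 - (0.000110)/(1.870110) = 0.625938

0.6259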